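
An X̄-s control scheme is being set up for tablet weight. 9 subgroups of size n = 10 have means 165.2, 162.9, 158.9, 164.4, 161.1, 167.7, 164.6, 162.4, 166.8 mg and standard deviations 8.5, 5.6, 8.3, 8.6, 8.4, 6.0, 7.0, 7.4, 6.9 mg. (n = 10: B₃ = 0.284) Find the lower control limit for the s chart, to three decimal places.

s̄ = (8.5 + 5.6 + 8.3 + 8.6 + 8.4 + 6.0 + 7.0 + 7.4 + 6.9) / 9 = 7.4111
LCL_s = B₃·s̄ = 0.284 × 7.4111 = 2.1048

2.105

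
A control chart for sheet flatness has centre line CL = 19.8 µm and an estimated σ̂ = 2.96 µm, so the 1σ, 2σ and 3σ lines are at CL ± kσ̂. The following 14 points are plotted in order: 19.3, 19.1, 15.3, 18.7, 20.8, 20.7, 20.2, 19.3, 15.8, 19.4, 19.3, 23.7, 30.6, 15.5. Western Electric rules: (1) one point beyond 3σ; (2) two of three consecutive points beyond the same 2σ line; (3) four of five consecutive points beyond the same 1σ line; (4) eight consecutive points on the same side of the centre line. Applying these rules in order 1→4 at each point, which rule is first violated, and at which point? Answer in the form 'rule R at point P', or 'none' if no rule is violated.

Zone of each point (C = within 1σ̂, B = 1σ̂–2σ̂, A = 2σ̂–3σ̂, * = beyond 3σ̂; sign = side of CL): 1:-C, 2:-C, 3:-B, 4:-C, 5:+C, 6:+C, 7:+C, 8:-C, 9:-B, 10:-C, 11:-C, 12:+B, 13:+*, 14:-B
Rule 1 (one point beyond the 3σ limits) is satisfied at point 13.

rule 1 at point 13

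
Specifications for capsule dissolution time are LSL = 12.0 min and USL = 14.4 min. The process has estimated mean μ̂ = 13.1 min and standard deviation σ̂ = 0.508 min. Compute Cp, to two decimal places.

Cp = (USL − LSL) / (6σ̂) = (14.4 − 12.0) / (6 × 0.508) = 2.4000 / 3.0480 = 0.7874

0.79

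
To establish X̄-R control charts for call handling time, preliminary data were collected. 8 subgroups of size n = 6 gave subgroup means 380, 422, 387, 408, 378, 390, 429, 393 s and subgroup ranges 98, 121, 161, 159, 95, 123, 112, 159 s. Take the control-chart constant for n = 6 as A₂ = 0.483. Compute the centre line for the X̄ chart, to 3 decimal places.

398.375

X̄̄ = (380 + 422 + 387 + 408 + 378 + 390 + 429 + 393) / 8 = 3187.0000 / 8 = 398.3750
CL = X̄̄ = 398.3750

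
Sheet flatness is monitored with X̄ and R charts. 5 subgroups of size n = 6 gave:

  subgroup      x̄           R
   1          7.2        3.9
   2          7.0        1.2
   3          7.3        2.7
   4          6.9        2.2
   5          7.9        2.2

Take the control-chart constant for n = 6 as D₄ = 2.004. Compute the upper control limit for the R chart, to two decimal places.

R̄ = (3.9 + 1.2 + 2.7 + 2.2 + 2.2) / 5 = 12.2000 / 5 = 2.4400
UCL_R = D₄·R̄ = 2.004 × 2.4400 = 4.8898

4.89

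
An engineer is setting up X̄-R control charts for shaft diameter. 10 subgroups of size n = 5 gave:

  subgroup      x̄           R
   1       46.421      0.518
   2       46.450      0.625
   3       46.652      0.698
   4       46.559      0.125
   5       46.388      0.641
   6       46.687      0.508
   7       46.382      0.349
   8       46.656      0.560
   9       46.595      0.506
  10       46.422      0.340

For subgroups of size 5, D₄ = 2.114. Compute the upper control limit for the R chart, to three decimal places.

R̄ = (0.518 + 0.625 + 0.698 + 0.125 + 0.641 + 0.508 + 0.349 + 0.560 + 0.506 + 0.340) / 10 = 4.8700 / 10 = 0.4870
UCL_R = D₄·R̄ = 2.114 × 0.4870 = 1.0295

1.030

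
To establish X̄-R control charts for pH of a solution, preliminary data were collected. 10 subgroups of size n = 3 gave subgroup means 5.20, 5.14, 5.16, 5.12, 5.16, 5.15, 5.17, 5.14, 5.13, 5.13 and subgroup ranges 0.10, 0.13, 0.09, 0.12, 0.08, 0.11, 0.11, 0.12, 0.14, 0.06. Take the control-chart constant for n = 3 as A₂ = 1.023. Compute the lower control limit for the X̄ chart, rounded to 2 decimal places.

X̄̄ = (5.20 + 5.14 + 5.16 + 5.12 + 5.16 + 5.15 + 5.17 + 5.14 + 5.13 + 5.13) / 10 = 51.5000 / 10 = 5.1500
R̄ = (0.10 + 0.13 + 0.09 + 0.12 + 0.08 + 0.11 + 0.11 + 0.12 + 0.14 + 0.06) / 10 = 1.0600 / 10 = 0.1060
LCL = X̄̄ − A₂·R̄ = 5.1500 − 1.023 × 0.1060 = 5.0416

5.04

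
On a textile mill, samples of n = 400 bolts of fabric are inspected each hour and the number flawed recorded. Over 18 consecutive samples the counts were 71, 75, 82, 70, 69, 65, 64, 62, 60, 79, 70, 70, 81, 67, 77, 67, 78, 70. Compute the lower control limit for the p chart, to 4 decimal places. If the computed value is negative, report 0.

p̄ = Σdᵢ / (k·n) = 1277 / (18 × 400) = 0.17736
LCL = p̄ − 3·√(p̄(1−p̄)/n) = 0.17736 − 3 × 0.01910 = 0.12007

0.1201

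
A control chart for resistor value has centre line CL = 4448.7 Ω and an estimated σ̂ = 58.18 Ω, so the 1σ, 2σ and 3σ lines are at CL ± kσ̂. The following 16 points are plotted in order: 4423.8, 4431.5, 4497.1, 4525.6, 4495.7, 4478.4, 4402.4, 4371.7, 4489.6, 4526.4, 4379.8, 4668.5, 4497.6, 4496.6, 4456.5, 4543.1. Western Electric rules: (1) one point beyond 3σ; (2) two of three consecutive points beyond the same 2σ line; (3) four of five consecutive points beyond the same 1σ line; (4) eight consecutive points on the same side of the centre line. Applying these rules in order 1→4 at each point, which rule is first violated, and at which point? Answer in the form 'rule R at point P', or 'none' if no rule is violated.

rule 1 at point 12

Zone of each point (C = within 1σ̂, B = 1σ̂–2σ̂, A = 2σ̂–3σ̂, * = beyond 3σ̂; sign = side of CL): 1:-C, 2:-C, 3:+C, 4:+B, 5:+C, 6:+C, 7:-C, 8:-B, 9:+C, 10:+B, 11:-B, 12:+*, 13:+C, 14:+C, 15:+C, 16:+B
Rule 1 (one point beyond the 3σ limits) is satisfied at point 12.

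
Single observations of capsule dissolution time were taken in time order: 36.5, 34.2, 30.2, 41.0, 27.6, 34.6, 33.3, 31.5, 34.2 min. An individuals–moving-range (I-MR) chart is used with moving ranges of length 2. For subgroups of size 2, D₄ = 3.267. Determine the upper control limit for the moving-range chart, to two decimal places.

17.68

Moving ranges: 2.3, 4.0, 10.8, 13.4, 7.0, 1.3, 1.8, 2.7; M̄R̄ = 43.3000 / 8 = 5.4125
UCL_MR = D₄·M̄R̄ = 3.267 × 5.4125 = 17.6826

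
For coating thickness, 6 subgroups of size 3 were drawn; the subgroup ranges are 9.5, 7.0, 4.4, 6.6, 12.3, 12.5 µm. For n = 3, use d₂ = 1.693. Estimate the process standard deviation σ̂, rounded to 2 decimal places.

R̄ = (9.5 + 7.0 + 4.4 + 6.6 + 12.3 + 12.5) / 6 = 8.7167
σ̂ = R̄ / d₂ = 8.7167 / 1.693 = 5.1487

5.15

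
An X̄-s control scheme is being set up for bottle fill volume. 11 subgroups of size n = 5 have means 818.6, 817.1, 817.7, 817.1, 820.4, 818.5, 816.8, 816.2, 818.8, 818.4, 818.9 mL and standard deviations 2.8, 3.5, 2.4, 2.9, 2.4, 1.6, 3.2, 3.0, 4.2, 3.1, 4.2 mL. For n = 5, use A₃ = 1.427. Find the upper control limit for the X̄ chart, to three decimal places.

822.365

X̄̄ = (818.6 + 817.1 + 817.7 + 817.1 + 820.4 + 818.5 + 816.8 + 816.2 + 818.8 + 818.4 + 818.9) / 11 = 818.0455
s̄ = (2.8 + 3.5 + 2.4 + 2.9 + 2.4 + 1.6 + 3.2 + 3.0 + 4.2 + 3.1 + 4.2) / 11 = 3.0273
UCL = X̄̄ + A₃·s̄ = 818.0455 + 1.427 × 3.0273 = 822.3654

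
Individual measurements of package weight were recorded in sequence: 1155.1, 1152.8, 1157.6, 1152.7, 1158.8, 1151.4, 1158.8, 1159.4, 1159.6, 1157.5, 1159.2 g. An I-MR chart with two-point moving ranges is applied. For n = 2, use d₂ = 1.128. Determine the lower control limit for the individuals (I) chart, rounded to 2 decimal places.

X̄ = (1155.1 + 1152.8 + 1157.6 + 1152.7 + 1158.8 + 1151.4 + 1158.8 + 1159.4 + 1159.6 + 1157.5 + 1159.2) / 11 = 1156.6273
Moving ranges: 2.3, 4.8, 4.9, 6.1, 7.4, 7.4, 0.6, 0.2, 2.1, 1.7; M̄R̄ = 37.5000 / 10 = 3.7500
LCL = X̄ − 3·M̄R̄/d₂ = 1156.6273 − 3 × 3.7500 / 1.128 = 1146.6539

1146.65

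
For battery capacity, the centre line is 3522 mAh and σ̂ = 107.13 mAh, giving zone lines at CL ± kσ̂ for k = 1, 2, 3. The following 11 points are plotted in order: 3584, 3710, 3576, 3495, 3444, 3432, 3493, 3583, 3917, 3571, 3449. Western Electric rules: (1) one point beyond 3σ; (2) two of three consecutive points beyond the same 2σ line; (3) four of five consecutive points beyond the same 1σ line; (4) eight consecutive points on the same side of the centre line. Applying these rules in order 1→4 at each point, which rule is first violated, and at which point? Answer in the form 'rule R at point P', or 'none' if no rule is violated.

rule 1 at point 9

Zone of each point (C = within 1σ̂, B = 1σ̂–2σ̂, A = 2σ̂–3σ̂, * = beyond 3σ̂; sign = side of CL): 1:+C, 2:+B, 3:+C, 4:-C, 5:-C, 6:-C, 7:-C, 8:+C, 9:+*, 10:+C, 11:-C
Rule 1 (one point beyond the 3σ limits) is satisfied at point 9.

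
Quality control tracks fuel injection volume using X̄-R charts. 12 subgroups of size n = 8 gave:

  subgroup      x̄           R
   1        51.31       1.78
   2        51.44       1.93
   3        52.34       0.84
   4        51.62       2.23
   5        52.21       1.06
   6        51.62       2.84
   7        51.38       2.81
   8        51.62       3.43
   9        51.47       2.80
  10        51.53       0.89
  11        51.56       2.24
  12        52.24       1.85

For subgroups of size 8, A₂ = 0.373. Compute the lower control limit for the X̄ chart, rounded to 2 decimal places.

50.93

X̄̄ = (51.31 + 51.44 + 52.34 + 51.62 + 52.21 + 51.62 + 51.38 + 51.62 + 51.47 + 51.53 + 51.56 + 52.24) / 12 = 620.3400 / 12 = 51.6950
R̄ = (1.78 + 1.93 + 0.84 + 2.23 + 1.06 + 2.84 + 2.81 + 3.43 + 2.80 + 0.89 + 2.24 + 1.85) / 12 = 24.7000 / 12 = 2.0583
LCL = X̄̄ − A₂·R̄ = 51.6950 − 0.373 × 2.0583 = 50.9272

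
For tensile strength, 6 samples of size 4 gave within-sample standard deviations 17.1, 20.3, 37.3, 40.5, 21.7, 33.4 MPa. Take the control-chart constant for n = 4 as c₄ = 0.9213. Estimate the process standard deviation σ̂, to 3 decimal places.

30.808

s̄ = (17.1 + 20.3 + 37.3 + 40.5 + 21.7 + 33.4) / 6 = 28.3833
σ̂ = s̄ / c₄ = 28.3833 / 0.9213 = 30.8079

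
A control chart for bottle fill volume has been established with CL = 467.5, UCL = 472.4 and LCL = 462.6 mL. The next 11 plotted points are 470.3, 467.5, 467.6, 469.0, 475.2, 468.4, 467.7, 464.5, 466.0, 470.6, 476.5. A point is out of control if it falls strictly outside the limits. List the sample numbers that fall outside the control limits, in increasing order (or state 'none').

5, 11

Compare each point to [462.6, 472.4]: sample 5 = 475.2 > UCL; sample 11 = 476.5 > UCL.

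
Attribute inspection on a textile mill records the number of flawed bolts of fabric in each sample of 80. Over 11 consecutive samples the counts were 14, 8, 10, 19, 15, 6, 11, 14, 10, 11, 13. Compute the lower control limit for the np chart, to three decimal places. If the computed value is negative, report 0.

2.358

p̄ = Σdᵢ / (k·n) = 131 / (11 × 80) = 0.14886
LCL = np̄ − 3·√(np̄(1−p̄)) = 11.9091 − 3 × 3.1837 = 2.3578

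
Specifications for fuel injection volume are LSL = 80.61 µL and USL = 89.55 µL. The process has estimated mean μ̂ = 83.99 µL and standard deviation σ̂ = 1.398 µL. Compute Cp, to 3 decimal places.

1.066

Cp = (USL − LSL) / (6σ̂) = (89.55 − 80.61) / (6 × 1.398) = 8.9400 / 8.3880 = 1.0658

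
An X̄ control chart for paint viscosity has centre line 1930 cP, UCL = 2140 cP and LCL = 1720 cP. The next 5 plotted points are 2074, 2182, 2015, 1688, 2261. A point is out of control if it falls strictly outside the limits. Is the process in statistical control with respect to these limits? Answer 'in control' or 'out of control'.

Compare each point to [1720, 2140]: sample 2 = 2182 > UCL; sample 4 = 1688 < LCL; sample 5 = 2261 > UCL.

out of control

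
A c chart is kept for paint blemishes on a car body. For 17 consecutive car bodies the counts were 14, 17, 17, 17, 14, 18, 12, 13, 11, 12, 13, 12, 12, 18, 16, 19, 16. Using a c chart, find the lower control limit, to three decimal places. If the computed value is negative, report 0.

c̄ = (14 + 17 + 17 + 17 + 14 + 18 + 12 + 13 + 11 + 12 + 13 + 12 + 12 + 18 + 16 + 19 + 16) / 17 = 251 / 17 = 14.7647
LCL = c̄ − 3√c̄ = 14.7647 − 3 × 3.8425 = 3.2372

3.237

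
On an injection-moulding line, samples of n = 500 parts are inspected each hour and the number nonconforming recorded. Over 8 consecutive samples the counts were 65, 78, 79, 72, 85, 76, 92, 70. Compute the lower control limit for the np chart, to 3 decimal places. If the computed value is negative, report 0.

52.896

p̄ = Σdᵢ / (k·n) = 617 / (8 × 500) = 0.15425
LCL = np̄ − 3·√(np̄(1−p̄)) = 77.1250 − 3 × 8.0764 = 52.8958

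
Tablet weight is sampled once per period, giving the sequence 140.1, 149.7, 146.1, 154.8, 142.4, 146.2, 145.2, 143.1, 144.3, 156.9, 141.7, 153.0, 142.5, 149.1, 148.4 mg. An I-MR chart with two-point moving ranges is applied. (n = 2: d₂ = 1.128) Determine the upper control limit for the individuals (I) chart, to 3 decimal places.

X̄ = (140.1 + 149.7 + 146.1 + 154.8 + 142.4 + 146.2 + 145.2 + 143.1 + 144.3 + 156.9 + 141.7 + 153.0 + 142.5 + 149.1 + 148.4) / 15 = 146.9000
Moving ranges: 9.6, 3.6, 8.7, 12.4, 3.8, 1.0, 2.1, 1.2, 12.6, 15.2, 11.3, 10.5, 6.6, 0.7; M̄R̄ = 99.3000 / 14 = 7.0929
UCL = X̄ + 3·M̄R̄/d₂ = 146.9000 + 3 × 7.0929 / 1.128 = 165.7640

165.764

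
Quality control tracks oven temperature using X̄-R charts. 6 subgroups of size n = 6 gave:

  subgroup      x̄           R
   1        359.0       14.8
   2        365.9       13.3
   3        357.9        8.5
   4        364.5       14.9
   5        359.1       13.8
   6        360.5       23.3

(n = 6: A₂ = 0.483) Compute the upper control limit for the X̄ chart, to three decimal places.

X̄̄ = (359.0 + 365.9 + 357.9 + 364.5 + 359.1 + 360.5) / 6 = 2166.9000 / 6 = 361.1500
R̄ = (14.8 + 13.3 + 8.5 + 14.9 + 13.8 + 23.3) / 6 = 88.6000 / 6 = 14.7667
UCL = X̄̄ + A₂·R̄ = 361.1500 + 0.483 × 14.7667 = 368.2823

368.282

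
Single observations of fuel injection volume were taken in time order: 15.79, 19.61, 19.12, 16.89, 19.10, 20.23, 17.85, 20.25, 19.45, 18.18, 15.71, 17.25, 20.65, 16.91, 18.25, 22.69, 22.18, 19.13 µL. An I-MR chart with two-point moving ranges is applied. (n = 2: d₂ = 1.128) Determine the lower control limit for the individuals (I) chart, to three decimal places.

X̄ = (15.79 + 19.61 + 19.12 + 16.89 + 19.10 + 20.23 + 17.85 + 20.25 + 19.45 + 18.18 + 15.71 + 17.25 + 20.65 + 16.91 + 18.25 + 22.69 + 22.18 + 19.13) / 18 = 18.8467
Moving ranges: 3.82, 0.49, 2.23, 2.21, 1.13, 2.38, 2.40, 0.80, 1.27, 2.47, 1.54, 3.40, 3.74, 1.34, 4.44, 0.51, 3.05; M̄R̄ = 37.2200 / 17 = 2.1894
LCL = X̄ − 3·M̄R̄/d₂ = 18.8467 − 3 × 2.1894 / 1.128 = 13.0238

13.024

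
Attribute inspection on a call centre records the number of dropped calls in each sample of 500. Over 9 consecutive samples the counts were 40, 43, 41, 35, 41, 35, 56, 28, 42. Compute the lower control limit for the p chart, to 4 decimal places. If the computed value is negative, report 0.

p̄ = Σdᵢ / (k·n) = 361 / (9 × 500) = 0.08022
LCL = p̄ − 3·√(p̄(1−p̄)/n) = 0.08022 − 3 × 0.01215 = 0.04378

0.0438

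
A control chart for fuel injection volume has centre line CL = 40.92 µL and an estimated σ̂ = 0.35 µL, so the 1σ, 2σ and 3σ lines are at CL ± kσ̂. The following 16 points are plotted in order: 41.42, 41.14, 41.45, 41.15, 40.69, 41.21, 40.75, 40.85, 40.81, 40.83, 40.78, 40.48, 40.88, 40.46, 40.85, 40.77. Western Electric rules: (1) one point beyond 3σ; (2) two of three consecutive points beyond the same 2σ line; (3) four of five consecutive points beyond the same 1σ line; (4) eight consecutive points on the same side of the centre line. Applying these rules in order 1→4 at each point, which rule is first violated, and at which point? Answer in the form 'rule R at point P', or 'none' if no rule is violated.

Zone of each point (C = within 1σ̂, B = 1σ̂–2σ̂, A = 2σ̂–3σ̂, * = beyond 3σ̂; sign = side of CL): 1:+B, 2:+C, 3:+B, 4:+C, 5:-C, 6:+C, 7:-C, 8:-C, 9:-C, 10:-C, 11:-C, 12:-B, 13:-C, 14:-B, 15:-C, 16:-C
Rule 4 (eight consecutive points on the same side of the centre line) is satisfied at point 14.

rule 4 at point 14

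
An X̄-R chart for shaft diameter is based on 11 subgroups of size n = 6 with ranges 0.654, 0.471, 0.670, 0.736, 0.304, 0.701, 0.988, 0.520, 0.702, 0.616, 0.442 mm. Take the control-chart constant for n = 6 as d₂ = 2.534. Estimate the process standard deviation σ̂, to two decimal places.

R̄ = (0.654 + 0.471 + 0.670 + 0.736 + 0.304 + 0.701 + 0.988 + 0.520 + 0.702 + 0.616 + 0.442) / 11 = 0.6185
σ̂ = R̄ / d₂ = 0.6185 / 2.534 = 0.2441

0.24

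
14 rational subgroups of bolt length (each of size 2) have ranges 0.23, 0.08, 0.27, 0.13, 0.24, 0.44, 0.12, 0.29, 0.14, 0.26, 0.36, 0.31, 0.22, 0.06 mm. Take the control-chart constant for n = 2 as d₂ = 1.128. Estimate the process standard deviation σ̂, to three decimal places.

0.199

R̄ = (0.23 + 0.08 + 0.27 + 0.13 + 0.24 + 0.44 + 0.12 + 0.29 + 0.14 + 0.26 + 0.36 + 0.31 + 0.22 + 0.06) / 14 = 0.2250
σ̂ = R̄ / d₂ = 0.2250 / 1.128 = 0.1995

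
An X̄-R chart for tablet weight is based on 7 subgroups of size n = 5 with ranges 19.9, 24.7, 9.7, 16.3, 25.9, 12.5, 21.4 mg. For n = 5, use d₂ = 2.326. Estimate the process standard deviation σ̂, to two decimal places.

R̄ = (19.9 + 24.7 + 9.7 + 16.3 + 25.9 + 12.5 + 21.4) / 7 = 18.6286
σ̂ = R̄ / d₂ = 18.6286 / 2.326 = 8.0088

8.01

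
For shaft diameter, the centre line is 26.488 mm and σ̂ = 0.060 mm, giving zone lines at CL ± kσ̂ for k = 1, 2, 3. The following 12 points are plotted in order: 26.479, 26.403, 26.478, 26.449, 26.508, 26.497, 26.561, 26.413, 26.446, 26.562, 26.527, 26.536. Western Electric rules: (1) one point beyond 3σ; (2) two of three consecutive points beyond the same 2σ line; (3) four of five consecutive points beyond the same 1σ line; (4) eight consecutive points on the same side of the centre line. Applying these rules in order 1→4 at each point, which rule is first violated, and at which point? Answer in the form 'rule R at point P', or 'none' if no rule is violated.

none

Zone of each point (C = within 1σ̂, B = 1σ̂–2σ̂, A = 2σ̂–3σ̂, * = beyond 3σ̂; sign = side of CL): 1:-C, 2:-B, 3:-C, 4:-C, 5:+C, 6:+C, 7:+B, 8:-B, 9:-C, 10:+B, 11:+C, 12:+C
No rule fires across all 12 points.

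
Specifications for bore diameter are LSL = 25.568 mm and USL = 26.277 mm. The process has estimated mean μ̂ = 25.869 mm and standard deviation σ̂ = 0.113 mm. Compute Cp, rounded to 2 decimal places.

1.05

Cp = (USL − LSL) / (6σ̂) = (26.277 − 25.568) / (6 × 0.113) = 0.7090 / 0.6780 = 1.0457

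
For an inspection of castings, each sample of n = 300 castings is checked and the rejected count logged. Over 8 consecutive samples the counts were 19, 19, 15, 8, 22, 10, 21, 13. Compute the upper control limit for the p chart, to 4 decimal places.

p̄ = Σdᵢ / (k·n) = 127 / (8 × 300) = 0.05292
UCL = p̄ + 3·√(p̄(1−p̄)/n) = 0.05292 + 3 × √(0.05292×0.94708/300) = 0.05292 + 3 × 0.01292 = 0.09169

0.0917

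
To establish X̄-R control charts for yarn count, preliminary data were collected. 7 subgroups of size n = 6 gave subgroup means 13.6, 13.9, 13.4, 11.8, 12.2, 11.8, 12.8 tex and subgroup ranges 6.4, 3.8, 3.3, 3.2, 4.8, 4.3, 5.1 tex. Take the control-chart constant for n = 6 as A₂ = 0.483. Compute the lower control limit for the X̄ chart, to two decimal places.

10.65

X̄̄ = (13.6 + 13.9 + 13.4 + 11.8 + 12.2 + 11.8 + 12.8) / 7 = 89.5000 / 7 = 12.7857
R̄ = (6.4 + 3.8 + 3.3 + 3.2 + 4.8 + 4.3 + 5.1) / 7 = 30.9000 / 7 = 4.4143
LCL = X̄̄ − A₂·R̄ = 12.7857 − 0.483 × 4.4143 = 10.6536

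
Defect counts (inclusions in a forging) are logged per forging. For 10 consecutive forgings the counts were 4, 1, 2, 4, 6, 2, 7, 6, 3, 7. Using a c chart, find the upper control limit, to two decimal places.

c̄ = (4 + 1 + 2 + 4 + 6 + 2 + 7 + 6 + 3 + 7) / 10 = 42 / 10 = 4.2000
UCL = c̄ + 3√c̄ = 4.2000 + 3 × √4.2000 = 4.2000 + 3 × 2.0494 = 10.3482

10.35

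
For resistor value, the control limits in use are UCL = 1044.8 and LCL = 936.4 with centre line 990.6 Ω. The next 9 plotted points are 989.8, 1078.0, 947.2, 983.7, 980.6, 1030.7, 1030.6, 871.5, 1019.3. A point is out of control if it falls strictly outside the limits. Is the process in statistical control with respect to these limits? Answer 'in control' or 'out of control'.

Compare each point to [936.4, 1044.8]: sample 2 = 1078.0 > UCL; sample 8 = 871.5 < LCL.

out of control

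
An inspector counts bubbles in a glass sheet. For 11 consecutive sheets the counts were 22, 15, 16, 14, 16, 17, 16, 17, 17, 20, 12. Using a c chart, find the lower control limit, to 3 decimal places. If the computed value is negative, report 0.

4.343

c̄ = (22 + 15 + 16 + 14 + 16 + 17 + 16 + 17 + 17 + 20 + 12) / 11 = 182 / 11 = 16.5455
LCL = c̄ − 3√c̄ = 16.5455 − 3 × 4.0676 = 4.3426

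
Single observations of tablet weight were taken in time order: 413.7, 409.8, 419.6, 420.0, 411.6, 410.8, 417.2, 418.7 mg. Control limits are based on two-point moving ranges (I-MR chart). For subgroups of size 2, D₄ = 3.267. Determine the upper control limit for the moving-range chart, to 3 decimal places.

14.561

Moving ranges: 3.9, 9.8, 0.4, 8.4, 0.8, 6.4, 1.5; M̄R̄ = 31.2000 / 7 = 4.4571
UCL_MR = D₄·M̄R̄ = 3.267 × 4.4571 = 14.5615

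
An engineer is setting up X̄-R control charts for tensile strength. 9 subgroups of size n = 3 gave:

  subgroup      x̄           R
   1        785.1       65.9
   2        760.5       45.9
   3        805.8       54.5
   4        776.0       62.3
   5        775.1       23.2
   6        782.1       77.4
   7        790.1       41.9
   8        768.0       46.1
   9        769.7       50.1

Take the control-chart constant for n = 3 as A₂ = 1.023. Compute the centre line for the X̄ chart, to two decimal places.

X̄̄ = (785.1 + 760.5 + 805.8 + 776.0 + 775.1 + 782.1 + 790.1 + 768.0 + 769.7) / 9 = 7012.4000 / 9 = 779.1556
CL = X̄̄ = 779.1556

779.16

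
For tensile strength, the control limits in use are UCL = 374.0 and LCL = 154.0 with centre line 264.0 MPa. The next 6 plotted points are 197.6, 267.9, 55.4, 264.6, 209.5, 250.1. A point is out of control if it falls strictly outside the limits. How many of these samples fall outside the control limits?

Compare each point to [154.0, 374.0]: sample 3 = 55.4 < LCL.

1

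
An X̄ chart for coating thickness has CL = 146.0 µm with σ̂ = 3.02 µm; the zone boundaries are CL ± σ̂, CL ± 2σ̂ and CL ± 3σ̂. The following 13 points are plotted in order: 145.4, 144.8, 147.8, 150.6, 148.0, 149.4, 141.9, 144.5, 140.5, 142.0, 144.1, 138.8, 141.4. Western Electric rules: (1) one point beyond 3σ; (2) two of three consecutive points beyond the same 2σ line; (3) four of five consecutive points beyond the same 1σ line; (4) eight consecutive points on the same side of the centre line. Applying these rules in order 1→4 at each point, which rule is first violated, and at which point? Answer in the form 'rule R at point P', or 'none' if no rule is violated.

rule 3 at point 13

Zone of each point (C = within 1σ̂, B = 1σ̂–2σ̂, A = 2σ̂–3σ̂, * = beyond 3σ̂; sign = side of CL): 1:-C, 2:-C, 3:+C, 4:+B, 5:+C, 6:+B, 7:-B, 8:-C, 9:-B, 10:-B, 11:-C, 12:-A, 13:-B
Rule 3 (four of five consecutive points beyond the same 1σ limit) is satisfied at point 13.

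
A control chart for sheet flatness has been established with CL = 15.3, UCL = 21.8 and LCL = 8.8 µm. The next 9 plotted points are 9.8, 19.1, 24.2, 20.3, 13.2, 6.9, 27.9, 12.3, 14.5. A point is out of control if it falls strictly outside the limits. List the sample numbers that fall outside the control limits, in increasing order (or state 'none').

Compare each point to [8.8, 21.8]: sample 3 = 24.2 > UCL; sample 6 = 6.9 < LCL; sample 7 = 27.9 > UCL.

3, 6, 7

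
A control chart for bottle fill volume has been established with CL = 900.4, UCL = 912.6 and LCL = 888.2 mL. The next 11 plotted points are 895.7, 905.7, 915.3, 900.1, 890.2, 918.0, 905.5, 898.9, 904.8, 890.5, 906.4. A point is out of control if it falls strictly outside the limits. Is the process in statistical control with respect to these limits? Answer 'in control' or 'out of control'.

Compare each point to [888.2, 912.6]: sample 3 = 915.3 > UCL; sample 6 = 918.0 > UCL.

out of control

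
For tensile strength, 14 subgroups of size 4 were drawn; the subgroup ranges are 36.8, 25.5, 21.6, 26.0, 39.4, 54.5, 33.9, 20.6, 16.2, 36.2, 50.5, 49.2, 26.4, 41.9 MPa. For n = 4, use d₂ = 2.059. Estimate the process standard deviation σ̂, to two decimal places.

16.61

R̄ = (36.8 + 25.5 + 21.6 + 26.0 + 39.4 + 54.5 + 33.9 + 20.6 + 16.2 + 36.2 + 50.5 + 49.2 + 26.4 + 41.9) / 14 = 34.1929
σ̂ = R̄ / d₂ = 34.1929 / 2.059 = 16.6065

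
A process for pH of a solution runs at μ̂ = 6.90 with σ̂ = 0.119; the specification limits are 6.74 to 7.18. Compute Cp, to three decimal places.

0.616

Cp = (USL − LSL) / (6σ̂) = (7.18 − 6.74) / (6 × 0.119) = 0.4400 / 0.7140 = 0.6162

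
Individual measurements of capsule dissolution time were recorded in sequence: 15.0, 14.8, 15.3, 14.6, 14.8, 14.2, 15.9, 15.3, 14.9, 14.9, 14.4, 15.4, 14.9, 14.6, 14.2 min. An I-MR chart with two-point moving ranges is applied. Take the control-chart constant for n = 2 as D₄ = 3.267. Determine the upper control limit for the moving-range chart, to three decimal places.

Moving ranges: 0.2, 0.5, 0.7, 0.2, 0.6, 1.7, 0.6, 0.4, 0.0, 0.5, 1.0, 0.5, 0.3, 0.4; M̄R̄ = 7.6000 / 14 = 0.5429
UCL_MR = D₄·M̄R̄ = 3.267 × 0.5429 = 1.7735

1.774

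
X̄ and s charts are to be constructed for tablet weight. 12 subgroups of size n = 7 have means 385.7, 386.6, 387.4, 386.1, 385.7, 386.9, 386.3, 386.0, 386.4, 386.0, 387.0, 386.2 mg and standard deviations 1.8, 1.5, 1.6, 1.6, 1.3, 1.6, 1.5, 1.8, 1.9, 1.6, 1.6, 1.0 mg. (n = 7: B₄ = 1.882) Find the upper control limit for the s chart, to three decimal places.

s̄ = (1.8 + 1.5 + 1.6 + 1.6 + 1.3 + 1.6 + 1.5 + 1.8 + 1.9 + 1.6 + 1.6 + 1.0) / 12 = 1.5667
UCL_s = B₄·s̄ = 1.882 × 1.5667 = 2.9485

2.948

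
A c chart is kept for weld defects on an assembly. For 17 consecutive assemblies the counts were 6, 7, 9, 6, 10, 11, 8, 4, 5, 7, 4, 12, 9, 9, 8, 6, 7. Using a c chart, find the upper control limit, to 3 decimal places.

15.761

c̄ = (6 + 7 + 9 + 6 + 10 + 11 + 8 + 4 + 5 + 7 + 4 + 12 + 9 + 9 + 8 + 6 + 7) / 17 = 128 / 17 = 7.5294
UCL = c̄ + 3√c̄ = 7.5294 + 3 × √7.5294 = 7.5294 + 3 × 2.7440 = 15.7613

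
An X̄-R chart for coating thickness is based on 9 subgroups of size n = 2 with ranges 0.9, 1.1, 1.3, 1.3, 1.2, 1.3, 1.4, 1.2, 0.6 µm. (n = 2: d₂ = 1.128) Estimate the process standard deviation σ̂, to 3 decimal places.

1.015

R̄ = (0.9 + 1.1 + 1.3 + 1.3 + 1.2 + 1.3 + 1.4 + 1.2 + 0.6) / 9 = 1.1444
σ̂ = R̄ / d₂ = 1.1444 / 1.128 = 1.0146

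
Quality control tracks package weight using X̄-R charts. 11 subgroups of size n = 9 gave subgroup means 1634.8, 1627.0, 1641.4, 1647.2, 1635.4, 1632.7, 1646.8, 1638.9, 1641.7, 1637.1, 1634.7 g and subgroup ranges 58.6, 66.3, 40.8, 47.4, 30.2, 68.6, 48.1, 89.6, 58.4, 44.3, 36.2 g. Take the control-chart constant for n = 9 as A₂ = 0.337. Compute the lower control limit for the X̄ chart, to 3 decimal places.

1619.943

X̄̄ = (1634.8 + 1627.0 + 1641.4 + 1647.2 + 1635.4 + 1632.7 + 1646.8 + 1638.9 + 1641.7 + 1637.1 + 1634.7) / 11 = 18017.7000 / 11 = 1637.9727
R̄ = (58.6 + 66.3 + 40.8 + 47.4 + 30.2 + 68.6 + 48.1 + 89.6 + 58.4 + 44.3 + 36.2) / 11 = 588.5000 / 11 = 53.5000
LCL = X̄̄ − A₂·R̄ = 1637.9727 − 0.337 × 53.5000 = 1619.9432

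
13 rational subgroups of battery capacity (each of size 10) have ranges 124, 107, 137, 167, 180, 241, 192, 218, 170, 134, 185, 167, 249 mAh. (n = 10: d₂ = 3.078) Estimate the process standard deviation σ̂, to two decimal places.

R̄ = (124 + 107 + 137 + 167 + 180 + 241 + 192 + 218 + 170 + 134 + 185 + 167 + 249) / 13 = 174.6923
σ̂ = R̄ / d₂ = 174.6923 / 3.078 = 56.7551

56.76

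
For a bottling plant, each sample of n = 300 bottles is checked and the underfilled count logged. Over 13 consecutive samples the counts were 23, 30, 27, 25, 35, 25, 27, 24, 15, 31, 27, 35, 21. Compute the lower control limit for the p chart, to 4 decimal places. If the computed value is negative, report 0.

p̄ = Σdᵢ / (k·n) = 345 / (13 × 300) = 0.08846
LCL = p̄ − 3·√(p̄(1−p̄)/n) = 0.08846 − 3 × 0.01639 = 0.03928

0.0393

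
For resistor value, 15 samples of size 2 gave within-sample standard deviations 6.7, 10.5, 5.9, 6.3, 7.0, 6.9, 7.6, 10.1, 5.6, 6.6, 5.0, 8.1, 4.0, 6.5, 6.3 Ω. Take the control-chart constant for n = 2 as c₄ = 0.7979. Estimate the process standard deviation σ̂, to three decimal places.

8.614

s̄ = (6.7 + 10.5 + 5.9 + 6.3 + 7.0 + 6.9 + 7.6 + 10.1 + 5.6 + 6.6 + 5.0 + 8.1 + 4.0 + 6.5 + 6.3) / 15 = 6.8733
σ̂ = s̄ / c₄ = 6.8733 / 0.7979 = 8.6143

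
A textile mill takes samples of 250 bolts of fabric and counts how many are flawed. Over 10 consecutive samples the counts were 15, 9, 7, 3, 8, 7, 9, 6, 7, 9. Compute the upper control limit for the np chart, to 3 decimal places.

16.348

p̄ = Σdᵢ / (k·n) = 80 / (10 × 250) = 0.03200
UCL = np̄ + 3·√(np̄(1−p̄)) = 8.0000 + 3 × √(8.0000×0.96800) = 8.0000 + 3 × 2.7828 = 16.3484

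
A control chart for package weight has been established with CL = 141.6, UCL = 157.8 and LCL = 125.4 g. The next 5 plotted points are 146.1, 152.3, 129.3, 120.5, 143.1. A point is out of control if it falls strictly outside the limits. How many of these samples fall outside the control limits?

1

Compare each point to [125.4, 157.8]: sample 4 = 120.5 < LCL.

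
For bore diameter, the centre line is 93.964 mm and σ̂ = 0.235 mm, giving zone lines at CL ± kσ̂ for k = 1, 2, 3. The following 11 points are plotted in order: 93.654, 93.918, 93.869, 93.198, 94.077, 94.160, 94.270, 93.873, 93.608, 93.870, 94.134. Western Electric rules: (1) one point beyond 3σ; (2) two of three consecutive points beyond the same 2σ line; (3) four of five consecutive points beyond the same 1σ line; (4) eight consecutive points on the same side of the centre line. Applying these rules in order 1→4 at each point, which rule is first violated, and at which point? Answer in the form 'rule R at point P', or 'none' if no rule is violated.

Zone of each point (C = within 1σ̂, B = 1σ̂–2σ̂, A = 2σ̂–3σ̂, * = beyond 3σ̂; sign = side of CL): 1:-B, 2:-C, 3:-C, 4:-*, 5:+C, 6:+C, 7:+B, 8:-C, 9:-B, 10:-C, 11:+C
Rule 1 (one point beyond the 3σ limits) is satisfied at point 4.

rule 1 at point 4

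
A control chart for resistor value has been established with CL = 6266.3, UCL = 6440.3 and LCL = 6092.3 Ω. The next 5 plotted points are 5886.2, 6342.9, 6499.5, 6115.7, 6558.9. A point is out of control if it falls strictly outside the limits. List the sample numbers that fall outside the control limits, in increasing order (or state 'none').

Compare each point to [6092.3, 6440.3]: sample 1 = 5886.2 < LCL; sample 3 = 6499.5 > UCL; sample 5 = 6558.9 > UCL.

1, 3, 5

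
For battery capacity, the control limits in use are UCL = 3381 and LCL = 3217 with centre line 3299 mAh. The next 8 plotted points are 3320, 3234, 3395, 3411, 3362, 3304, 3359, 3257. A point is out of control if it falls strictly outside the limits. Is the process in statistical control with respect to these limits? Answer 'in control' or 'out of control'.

out of control

Compare each point to [3217, 3381]: sample 3 = 3395 > UCL; sample 4 = 3411 > UCL.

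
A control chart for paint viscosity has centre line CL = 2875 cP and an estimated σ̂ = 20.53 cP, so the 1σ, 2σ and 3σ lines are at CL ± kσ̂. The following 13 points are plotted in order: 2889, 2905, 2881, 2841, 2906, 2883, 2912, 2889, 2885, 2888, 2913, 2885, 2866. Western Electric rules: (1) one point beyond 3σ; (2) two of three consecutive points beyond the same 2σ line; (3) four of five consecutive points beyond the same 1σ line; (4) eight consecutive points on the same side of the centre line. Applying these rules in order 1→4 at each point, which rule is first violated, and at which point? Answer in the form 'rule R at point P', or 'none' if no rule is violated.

Zone of each point (C = within 1σ̂, B = 1σ̂–2σ̂, A = 2σ̂–3σ̂, * = beyond 3σ̂; sign = side of CL): 1:+C, 2:+B, 3:+C, 4:-B, 5:+B, 6:+C, 7:+B, 8:+C, 9:+C, 10:+C, 11:+B, 12:+C, 13:-C
Rule 4 (eight consecutive points on the same side of the centre line) is satisfied at point 12.

rule 4 at point 12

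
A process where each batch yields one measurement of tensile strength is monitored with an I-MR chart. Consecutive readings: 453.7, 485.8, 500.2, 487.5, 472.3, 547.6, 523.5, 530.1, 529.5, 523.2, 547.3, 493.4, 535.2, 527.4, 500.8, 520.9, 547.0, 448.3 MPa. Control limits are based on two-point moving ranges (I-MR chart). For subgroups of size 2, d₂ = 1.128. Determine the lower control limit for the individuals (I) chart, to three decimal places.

433.555

X̄ = (453.7 + 485.8 + 500.2 + 487.5 + 472.3 + 547.6 + 523.5 + 530.1 + 529.5 + 523.2 + 547.3 + 493.4 + 535.2 + 527.4 + 500.8 + 520.9 + 547.0 + 448.3) / 18 = 509.6500
Moving ranges: 32.1, 14.4, 12.7, 15.2, 75.3, 24.1, 6.6, 0.6, 6.3, 24.1, 53.9, 41.8, 7.8, 26.6, 20.1, 26.1, 98.7; M̄R̄ = 486.4000 / 17 = 28.6118
LCL = X̄ − 3·M̄R̄/d₂ = 509.6500 − 3 × 28.6118 / 1.128 = 433.5549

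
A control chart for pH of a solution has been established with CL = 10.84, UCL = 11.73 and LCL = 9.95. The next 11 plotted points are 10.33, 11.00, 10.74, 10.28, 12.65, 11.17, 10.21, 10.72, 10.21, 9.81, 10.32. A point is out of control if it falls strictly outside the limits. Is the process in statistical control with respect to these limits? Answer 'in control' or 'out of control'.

out of control

Compare each point to [9.95, 11.73]: sample 5 = 12.65 > UCL; sample 10 = 9.81 < LCL.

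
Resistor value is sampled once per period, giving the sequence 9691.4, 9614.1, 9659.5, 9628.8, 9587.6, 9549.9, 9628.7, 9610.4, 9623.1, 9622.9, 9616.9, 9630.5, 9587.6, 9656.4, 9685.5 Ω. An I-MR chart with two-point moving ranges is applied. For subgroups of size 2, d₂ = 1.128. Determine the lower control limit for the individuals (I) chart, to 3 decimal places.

X̄ = (9691.4 + 9614.1 + 9659.5 + 9628.8 + 9587.6 + 9549.9 + 9628.7 + 9610.4 + 9623.1 + 9622.9 + 9616.9 + 9630.5 + 9587.6 + 9656.4 + 9685.5) / 15 = 9626.2200
Moving ranges: 77.3, 45.4, 30.7, 41.2, 37.7, 78.8, 18.3, 12.7, 0.2, 6.0, 13.6, 42.9, 68.8, 29.1; M̄R̄ = 502.7000 / 14 = 35.9071
LCL = X̄ − 3·M̄R̄/d₂ = 9626.2200 − 3 × 35.9071 / 1.128 = 9530.7223

9530.722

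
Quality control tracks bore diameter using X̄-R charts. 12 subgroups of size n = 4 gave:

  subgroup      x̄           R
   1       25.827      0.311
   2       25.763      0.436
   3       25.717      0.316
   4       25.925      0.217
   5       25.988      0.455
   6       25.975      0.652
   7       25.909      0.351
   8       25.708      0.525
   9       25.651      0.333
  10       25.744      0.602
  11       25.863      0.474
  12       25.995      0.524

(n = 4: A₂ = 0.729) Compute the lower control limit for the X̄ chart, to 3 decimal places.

X̄̄ = (25.827 + 25.763 + 25.717 + 25.925 + 25.988 + 25.975 + 25.909 + 25.708 + 25.651 + 25.744 + 25.863 + 25.995) / 12 = 310.0650 / 12 = 25.8388
R̄ = (0.311 + 0.436 + 0.316 + 0.217 + 0.455 + 0.652 + 0.351 + 0.525 + 0.333 + 0.602 + 0.474 + 0.524) / 12 = 5.1960 / 12 = 0.4330
LCL = X̄̄ − A₂·R̄ = 25.8388 − 0.729 × 0.4330 = 25.5231

25.523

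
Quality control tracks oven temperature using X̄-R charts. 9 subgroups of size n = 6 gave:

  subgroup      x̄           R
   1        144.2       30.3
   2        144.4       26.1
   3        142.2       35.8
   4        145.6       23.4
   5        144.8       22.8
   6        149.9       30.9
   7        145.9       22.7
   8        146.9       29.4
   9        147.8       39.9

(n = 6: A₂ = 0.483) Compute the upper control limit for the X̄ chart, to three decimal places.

159.768

X̄̄ = (144.2 + 144.4 + 142.2 + 145.6 + 144.8 + 149.9 + 145.9 + 146.9 + 147.8) / 9 = 1311.7000 / 9 = 145.7444
R̄ = (30.3 + 26.1 + 35.8 + 23.4 + 22.8 + 30.9 + 22.7 + 29.4 + 39.9) / 9 = 261.3000 / 9 = 29.0333
UCL = X̄̄ + A₂·R̄ = 145.7444 + 0.483 × 29.0333 = 159.7675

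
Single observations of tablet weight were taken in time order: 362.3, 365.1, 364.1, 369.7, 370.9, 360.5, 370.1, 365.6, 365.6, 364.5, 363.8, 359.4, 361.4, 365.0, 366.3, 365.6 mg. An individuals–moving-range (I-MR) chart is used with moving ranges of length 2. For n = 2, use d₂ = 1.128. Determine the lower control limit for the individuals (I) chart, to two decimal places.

X̄ = (362.3 + 365.1 + 364.1 + 369.7 + 370.9 + 360.5 + 370.1 + 365.6 + 365.6 + 364.5 + 363.8 + 359.4 + 361.4 + 365.0 + 366.3 + 365.6) / 16 = 364.9937
Moving ranges: 2.8, 1.0, 5.6, 1.2, 10.4, 9.6, 4.5, 0.0, 1.1, 0.7, 4.4, 2.0, 3.6, 1.3, 0.7; M̄R̄ = 48.9000 / 15 = 3.2600
LCL = X̄ − 3·M̄R̄/d₂ = 364.9937 − 3 × 3.2600 / 1.128 = 356.3235

356.32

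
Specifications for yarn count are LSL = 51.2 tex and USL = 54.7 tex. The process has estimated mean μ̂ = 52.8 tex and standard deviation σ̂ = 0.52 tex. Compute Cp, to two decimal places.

1.12

Cp = (USL − LSL) / (6σ̂) = (54.7 − 51.2) / (6 × 0.52) = 3.5000 / 3.1200 = 1.1218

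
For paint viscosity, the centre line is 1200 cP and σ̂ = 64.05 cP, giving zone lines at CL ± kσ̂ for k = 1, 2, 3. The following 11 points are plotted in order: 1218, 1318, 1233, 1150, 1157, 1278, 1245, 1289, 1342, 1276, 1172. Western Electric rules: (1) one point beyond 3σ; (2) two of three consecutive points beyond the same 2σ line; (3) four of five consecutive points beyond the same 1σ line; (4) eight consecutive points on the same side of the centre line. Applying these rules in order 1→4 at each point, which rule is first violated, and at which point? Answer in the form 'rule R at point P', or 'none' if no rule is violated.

rule 3 at point 10

Zone of each point (C = within 1σ̂, B = 1σ̂–2σ̂, A = 2σ̂–3σ̂, * = beyond 3σ̂; sign = side of CL): 1:+C, 2:+B, 3:+C, 4:-C, 5:-C, 6:+B, 7:+C, 8:+B, 9:+A, 10:+B, 11:-C
Rule 3 (four of five consecutive points beyond the same 1σ limit) is satisfied at point 10.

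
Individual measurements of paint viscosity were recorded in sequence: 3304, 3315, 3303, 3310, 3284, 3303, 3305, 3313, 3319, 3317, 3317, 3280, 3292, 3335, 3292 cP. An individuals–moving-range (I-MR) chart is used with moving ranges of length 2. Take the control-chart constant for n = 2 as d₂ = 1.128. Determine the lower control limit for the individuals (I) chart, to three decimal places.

X̄ = (3304 + 3315 + 3303 + 3310 + 3284 + 3303 + 3305 + 3313 + 3319 + 3317 + 3317 + 3280 + 3292 + 3335 + 3292) / 15 = 3305.9333
Moving ranges: 11, 12, 7, 26, 19, 2, 8, 6, 2, 0, 37, 12, 43, 43; M̄R̄ = 228.0000 / 14 = 16.2857
LCL = X̄ − 3·M̄R̄/d₂ = 3305.9333 − 3 × 16.2857 / 1.128 = 3262.6203

3262.620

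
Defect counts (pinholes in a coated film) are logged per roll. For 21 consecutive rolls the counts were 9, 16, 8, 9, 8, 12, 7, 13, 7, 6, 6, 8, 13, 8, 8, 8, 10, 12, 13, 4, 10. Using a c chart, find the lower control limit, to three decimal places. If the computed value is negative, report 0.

c̄ = (9 + 16 + 8 + 9 + 8 + 12 + 7 + 13 + 7 + 6 + 6 + 8 + 13 + 8 + 8 + 8 + 10 + 12 + 13 + 4 + 10) / 21 = 195 / 21 = 9.2857
LCL = c̄ − 3√c̄ = 9.2857 − 3 × 3.0472 = 0.1440

0.144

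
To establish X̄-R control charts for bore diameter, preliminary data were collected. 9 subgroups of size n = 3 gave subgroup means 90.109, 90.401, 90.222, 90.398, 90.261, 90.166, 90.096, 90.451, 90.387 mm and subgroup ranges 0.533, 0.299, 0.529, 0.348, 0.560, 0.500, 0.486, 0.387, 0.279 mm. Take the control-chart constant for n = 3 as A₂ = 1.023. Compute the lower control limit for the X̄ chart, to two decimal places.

X̄̄ = (90.109 + 90.401 + 90.222 + 90.398 + 90.261 + 90.166 + 90.096 + 90.451 + 90.387) / 9 = 812.4910 / 9 = 90.2768
R̄ = (0.533 + 0.299 + 0.529 + 0.348 + 0.560 + 0.500 + 0.486 + 0.387 + 0.279) / 9 = 3.9210 / 9 = 0.4357
LCL = X̄̄ − A₂·R̄ = 90.2768 − 1.023 × 0.4357 = 89.8311

89.83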